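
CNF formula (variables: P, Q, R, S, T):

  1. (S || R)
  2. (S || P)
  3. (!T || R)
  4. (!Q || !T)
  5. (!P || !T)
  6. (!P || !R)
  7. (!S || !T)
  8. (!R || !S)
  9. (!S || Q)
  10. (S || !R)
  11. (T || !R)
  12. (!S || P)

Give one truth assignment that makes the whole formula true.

P = True, Q = True, R = False, S = True, T = False

Try P = True.
  then T is forced to False.
  then R is forced to False.
  then S is forced to True.
  then Q is forced to True.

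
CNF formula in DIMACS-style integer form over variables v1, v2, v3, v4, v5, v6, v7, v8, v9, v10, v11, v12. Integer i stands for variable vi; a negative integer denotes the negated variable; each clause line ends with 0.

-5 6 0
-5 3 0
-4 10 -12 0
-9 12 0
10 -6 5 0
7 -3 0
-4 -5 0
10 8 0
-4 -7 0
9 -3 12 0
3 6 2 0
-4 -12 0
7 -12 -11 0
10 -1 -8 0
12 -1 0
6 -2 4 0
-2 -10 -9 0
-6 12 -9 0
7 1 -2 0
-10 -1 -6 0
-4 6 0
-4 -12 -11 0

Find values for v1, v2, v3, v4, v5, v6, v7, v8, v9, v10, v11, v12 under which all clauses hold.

Pure literal: v11 appears only negated; assign v11 = False.
Try v1 = False.
The remaining clauses are satisfied by v2 = False, v3 = True, v4 = False, v5 = True, v6 = True, v7 = True, v8 = True, v9 = False, v10 = False, v12 = True.
Every clause has at least one true literal under this assignment.
Check each clause:
  1. (NOT v5 OR v6) — v6 is true.
  2. (NOT v5 OR v3) — v3 is true.
  3. (NOT v12 OR NOT v4 OR v10) — NOT v4 is true.
  4. (NOT v9 OR v12) — v12 is true.
  5. (v10 OR NOT v6 OR v5) — v5 is true.
  6. (NOT v3 OR v7) — v7 is true.
  7. (NOT v5 OR NOT v4) — NOT v4 is true.
  8. (v8 OR v10) — v8 is true.
  9. (NOT v7 OR NOT v4) — NOT v4 is true.
  10. (NOT v3 OR v9 OR v12) — v12 is true.
  11. (v2 OR v6 OR v3) — v3 is true.
  12. (NOT v4 OR NOT v12) — NOT v4 is true.
  13. (NOT v11 OR NOT v12 OR v7) — NOT v11 is true.
  14. (NOT v8 OR v10 OR NOT v1) — NOT v1 is true.
  15. (v12 OR NOT v1) — v12 is true.
  16. (v6 OR v4 OR NOT v2) — NOT v2 is true.
  17. (NOT v10 OR NOT v2 OR NOT v9) — NOT v9 is true.
  18. (NOT v9 OR NOT v6 OR v12) — v12 is true.
  19. (v1 OR v7 OR NOT v2) — NOT v2 is true.
  20. (NOT v6 OR NOT v1 OR NOT v10) — NOT v1 is true.
  21. (v6 OR NOT v4) — NOT v4 is true.
  22. (NOT v11 OR NOT v12 OR NOT v4) — NOT v11 is true.

v1 = 0, v2 = 0, v3 = 1, v4 = 0, v5 = 1, v6 = 1, v7 = 1, v8 = 1, v9 = 0, v10 = 0, v11 = 0, v12 = 1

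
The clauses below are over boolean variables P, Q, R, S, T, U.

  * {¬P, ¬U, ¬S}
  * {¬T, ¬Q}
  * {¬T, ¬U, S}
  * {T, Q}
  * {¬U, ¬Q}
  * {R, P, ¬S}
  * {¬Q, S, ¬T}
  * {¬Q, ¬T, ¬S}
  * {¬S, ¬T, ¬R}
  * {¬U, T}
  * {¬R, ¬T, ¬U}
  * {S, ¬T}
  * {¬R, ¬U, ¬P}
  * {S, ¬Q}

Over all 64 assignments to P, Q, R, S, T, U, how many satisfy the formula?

The models are:
  P=0 Q=1 R=1 S=1 T=0 U=0
  P=1 Q=0 R=0 S=1 T=1 U=0
  P=1 Q=1 R=0 S=1 T=0 U=0
  P=1 Q=1 R=1 S=1 T=0 U=0
Count: 4.

4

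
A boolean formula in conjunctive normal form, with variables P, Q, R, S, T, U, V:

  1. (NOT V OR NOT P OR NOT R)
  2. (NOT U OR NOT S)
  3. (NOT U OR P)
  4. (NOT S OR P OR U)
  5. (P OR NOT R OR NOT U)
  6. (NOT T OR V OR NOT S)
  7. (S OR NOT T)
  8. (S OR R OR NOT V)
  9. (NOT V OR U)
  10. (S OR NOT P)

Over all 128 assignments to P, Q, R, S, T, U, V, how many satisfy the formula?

8

Split on S, then P.
  S=T, P=T: remaining (Q,R,T,U,V) ∈ {(F,F,F,F,F); (F,T,F,F,F); (T,F,F,F,F); (T,T,F,F,F)} — 4.
  S=T, P=F: a clause becomes empty — 0.
  S=F, P=T: a clause becomes empty — 0.
  S=F, P=F: remaining (Q,R,T,U,V) ∈ {(F,F,F,F,F); (F,T,F,F,F); (T,F,F,F,F); (T,T,F,F,F)} — 4.
Total: 4 + 0 + 0 + 4 = 8.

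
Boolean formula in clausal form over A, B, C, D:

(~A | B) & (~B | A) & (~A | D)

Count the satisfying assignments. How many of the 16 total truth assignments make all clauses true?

6

Satisfying assignments:
  A=F B=F C=F D=F
  A=F B=F C=F D=T
  A=F B=F C=T D=F
  A=F B=F C=T D=T
  A=T B=T C=F D=T
  A=T B=T C=T D=T
Count: 6.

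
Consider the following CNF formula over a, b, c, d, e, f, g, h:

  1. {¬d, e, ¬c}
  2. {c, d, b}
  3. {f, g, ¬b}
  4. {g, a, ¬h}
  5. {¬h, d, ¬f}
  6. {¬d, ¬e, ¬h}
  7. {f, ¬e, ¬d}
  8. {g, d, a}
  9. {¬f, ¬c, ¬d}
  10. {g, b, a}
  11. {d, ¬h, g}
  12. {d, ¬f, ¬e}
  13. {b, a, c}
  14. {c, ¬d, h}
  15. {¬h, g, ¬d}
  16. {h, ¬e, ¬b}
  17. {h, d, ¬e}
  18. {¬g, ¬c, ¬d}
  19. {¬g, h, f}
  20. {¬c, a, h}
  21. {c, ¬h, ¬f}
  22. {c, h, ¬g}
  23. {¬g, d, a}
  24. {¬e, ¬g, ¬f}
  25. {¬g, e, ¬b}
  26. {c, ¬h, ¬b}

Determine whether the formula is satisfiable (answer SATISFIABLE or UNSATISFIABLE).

SATISFIABLE

Pure literal: a appears only positively; assign a = True.
Try b = False.
The remaining clauses are satisfied by c = True, d = False, e = False, f = False, g = False, h = False.
So a=True, b=False, c=True, d=False, e=False, f=False, g=False, h=False is a satisfying assignment.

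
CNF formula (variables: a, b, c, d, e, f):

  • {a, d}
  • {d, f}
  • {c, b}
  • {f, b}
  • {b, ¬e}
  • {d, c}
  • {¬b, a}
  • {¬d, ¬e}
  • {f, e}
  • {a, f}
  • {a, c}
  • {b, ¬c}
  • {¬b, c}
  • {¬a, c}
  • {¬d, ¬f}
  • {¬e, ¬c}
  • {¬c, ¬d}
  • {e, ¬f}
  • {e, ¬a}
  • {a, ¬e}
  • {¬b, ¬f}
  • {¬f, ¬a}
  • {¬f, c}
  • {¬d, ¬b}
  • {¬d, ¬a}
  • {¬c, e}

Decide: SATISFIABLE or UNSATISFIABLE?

c = True:
  propagation gives b=True, a=True, e=False; an empty clause results — contradiction.
c = False:
  propagation gives b=True; an empty clause results — contradiction.
Every branch closes, so no satisfying assignment exists.

UNSATISFIABLE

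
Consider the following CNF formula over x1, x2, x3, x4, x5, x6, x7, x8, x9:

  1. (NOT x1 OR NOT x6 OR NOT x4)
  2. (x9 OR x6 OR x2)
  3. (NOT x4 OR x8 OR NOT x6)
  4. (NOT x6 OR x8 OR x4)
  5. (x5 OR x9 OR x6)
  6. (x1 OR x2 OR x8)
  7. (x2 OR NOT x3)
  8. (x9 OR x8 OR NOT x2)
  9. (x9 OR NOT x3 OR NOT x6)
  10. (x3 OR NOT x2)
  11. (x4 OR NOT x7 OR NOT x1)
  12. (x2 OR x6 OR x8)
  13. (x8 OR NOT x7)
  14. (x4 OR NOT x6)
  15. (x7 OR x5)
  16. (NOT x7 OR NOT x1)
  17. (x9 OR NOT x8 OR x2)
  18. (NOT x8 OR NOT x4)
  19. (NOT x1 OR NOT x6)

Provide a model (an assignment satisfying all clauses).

x1=0  x2=0  x3=0  x4=0  x5=1  x6=0  x7=0  x8=1  x9=1

Check each clause:
  1. (NOT x1 OR NOT x6 OR NOT x4) — NOT x6 is true.
  2. (x2 OR x6 OR x9) — x9 is true.
  3. (x8 OR NOT x6 OR NOT x4) — x8 is true.
  4. (NOT x6 OR x4 OR x8) — x8 is true.
  5. (x6 OR x9 OR x5) — x9 is true.
  6. (x1 OR x2 OR x8) — x8 is true.
  7. (NOT x3 OR x2) — NOT x3 is true.
  8. (x8 OR x9 OR NOT x2) — x8 is true.
  9. (x9 OR NOT x6 OR NOT x3) — x9 is true.
  10. (NOT x2 OR x3) — NOT x2 is true.
  11. (NOT x7 OR NOT x1 OR x4) — NOT x7 is true.
  12. (x6 OR x2 OR x8) — x8 is true.
  13. (NOT x7 OR x8) — x8 is true.
  14. (x4 OR NOT x6) — NOT x6 is true.
  15. (x5 OR x7) — x5 is true.
  16. (NOT x7 OR NOT x1) — NOT x7 is true.
  17. (x2 OR x9 OR NOT x8) — x9 is true.
  18. (NOT x4 OR NOT x8) — NOT x4 is true.
  19. (NOT x6 OR NOT x1) — NOT x6 is true.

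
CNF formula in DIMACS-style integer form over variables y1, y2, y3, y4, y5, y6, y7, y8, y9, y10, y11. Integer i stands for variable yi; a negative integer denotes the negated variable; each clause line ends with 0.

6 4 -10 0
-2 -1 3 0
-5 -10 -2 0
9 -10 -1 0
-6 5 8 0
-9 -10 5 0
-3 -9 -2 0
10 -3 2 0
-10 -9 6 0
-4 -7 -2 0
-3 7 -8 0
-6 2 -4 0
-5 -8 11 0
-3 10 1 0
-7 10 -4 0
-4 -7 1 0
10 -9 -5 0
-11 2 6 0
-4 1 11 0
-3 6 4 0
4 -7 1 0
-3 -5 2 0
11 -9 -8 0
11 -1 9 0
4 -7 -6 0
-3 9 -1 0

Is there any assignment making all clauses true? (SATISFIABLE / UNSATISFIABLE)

SATISFIABLE

Branch on y1: take y1 = False.
The remaining clauses are satisfied by y2 = False, y3 = False, y4 = False, y5 = False, y6 = True, y7 = False, y8 = True, y9 = False, y10 = False, y11 = True.
So y1=0  y2=0  y3=0  y4=0  y5=0  y6=1  y7=0  y8=1  y9=0  y10=0  y11=1 is a satisfying assignment.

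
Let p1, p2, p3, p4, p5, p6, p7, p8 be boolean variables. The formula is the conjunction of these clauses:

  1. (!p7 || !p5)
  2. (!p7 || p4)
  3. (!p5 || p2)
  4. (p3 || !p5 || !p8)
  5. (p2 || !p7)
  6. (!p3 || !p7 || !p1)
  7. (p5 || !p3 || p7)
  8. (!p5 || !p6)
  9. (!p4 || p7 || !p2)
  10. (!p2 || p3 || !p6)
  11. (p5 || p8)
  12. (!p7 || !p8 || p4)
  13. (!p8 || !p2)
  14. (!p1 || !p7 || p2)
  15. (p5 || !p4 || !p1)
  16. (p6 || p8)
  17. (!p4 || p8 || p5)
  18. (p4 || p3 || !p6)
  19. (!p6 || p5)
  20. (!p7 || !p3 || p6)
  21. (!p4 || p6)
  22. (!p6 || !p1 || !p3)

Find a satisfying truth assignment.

p1=F, p2=F, p3=F, p4=F, p5=F, p6=F, p7=F, p8=T

p1 occurs only negated in the remaining clauses — set p1 = False.
Branch on p2: take p2 = False.
  then p5 is forced to False.
  then p7 is forced to False.
  then p3 is forced to False.
  then p8 is forced to True.
  then p6 is forced to False.
  then p4 is forced to False.
Every clause has at least one true literal under this assignment.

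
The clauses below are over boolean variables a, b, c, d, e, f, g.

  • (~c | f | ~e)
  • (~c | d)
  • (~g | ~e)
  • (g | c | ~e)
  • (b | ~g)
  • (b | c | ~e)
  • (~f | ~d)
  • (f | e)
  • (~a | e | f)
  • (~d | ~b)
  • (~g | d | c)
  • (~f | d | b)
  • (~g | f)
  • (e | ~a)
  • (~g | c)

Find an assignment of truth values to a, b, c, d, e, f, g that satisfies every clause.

a=F, b=T, c=F, d=F, e=F, f=T, g=F

a occurs only negated in the remaining clauses — set a = False.
Branch on b: take b = True.
  then d is forced to False.
  then c is forced to False.
  then g is forced to False.
  then e is forced to False.
  then f is forced to True.
Every clause has at least one true literal under this assignment.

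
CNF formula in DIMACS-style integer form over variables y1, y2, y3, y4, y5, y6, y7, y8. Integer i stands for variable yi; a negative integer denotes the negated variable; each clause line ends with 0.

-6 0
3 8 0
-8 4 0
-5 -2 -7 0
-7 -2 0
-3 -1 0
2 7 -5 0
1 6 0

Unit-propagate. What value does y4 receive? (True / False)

(~y6) stands alone — y6 = False.
(y6 \/ y1): since y6 = False, the clause reduces to (y1). y1 = True.
In (~y1 \/ ~y3), ~y1 is now false; ~y3 must hold, so y3 = False.
(y8 \/ y3) with y3 = False leaves only y8, so y8 = True.
(y4 \/ ~y8) with y8 = True leaves only y4, so y4 = True.

True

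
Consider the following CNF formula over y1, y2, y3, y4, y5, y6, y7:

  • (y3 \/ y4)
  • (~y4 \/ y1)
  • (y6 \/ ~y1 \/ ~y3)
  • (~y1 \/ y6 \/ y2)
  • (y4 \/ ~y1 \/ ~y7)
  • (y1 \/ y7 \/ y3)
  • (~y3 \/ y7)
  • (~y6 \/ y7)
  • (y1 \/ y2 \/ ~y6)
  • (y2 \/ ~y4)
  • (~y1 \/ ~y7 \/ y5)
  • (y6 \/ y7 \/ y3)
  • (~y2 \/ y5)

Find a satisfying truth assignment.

y1=1, y2=1, y3=0, y4=1, y5=1, y6=0, y7=1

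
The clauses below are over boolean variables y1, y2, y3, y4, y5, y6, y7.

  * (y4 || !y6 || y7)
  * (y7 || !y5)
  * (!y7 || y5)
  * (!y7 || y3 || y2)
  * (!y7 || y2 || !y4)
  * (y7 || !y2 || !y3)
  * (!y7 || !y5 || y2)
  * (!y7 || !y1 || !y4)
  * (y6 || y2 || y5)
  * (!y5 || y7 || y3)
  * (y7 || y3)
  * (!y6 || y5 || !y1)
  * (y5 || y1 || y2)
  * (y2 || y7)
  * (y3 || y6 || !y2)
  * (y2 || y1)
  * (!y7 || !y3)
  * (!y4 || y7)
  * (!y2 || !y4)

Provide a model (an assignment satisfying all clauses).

y1 = 1, y2 = 1, y3 = 0, y4 = 0, y5 = 1, y6 = 1, y7 = 1

Check each clause:
  1. (y7 || !y6 || y4) — y7 is true.
  2. (y7 || !y5) — y7 is true.
  3. (!y7 || y5) — y5 is true.
  4. (y3 || y2 || !y7) — y2 is true.
  5. (y2 || !y4 || !y7) — y2 is true.
  6. (!y2 || y7 || !y3) — !y3 is true.
  7. (y2 || !y7 || !y5) — y2 is true.
  8. (!y7 || !y4 || !y1) — !y4 is true.
  9. (y5 || y6 || y2) — y2 is true.
  10. (y3 || y7 || !y5) — y7 is true.
  11. (y7 || y3) — y7 is true.
  12. (y5 || !y1 || !y6) — y5 is true.
  13. (y5 || y2 || y1) — y1 is true.
  14. (y7 || y2) — y2 is true.
  15. (!y2 || y3 || y6) — y6 is true.
  16. (y1 || y2) — y1 is true.
  17. (!y7 || !y3) — !y3 is true.
  18. (y7 || !y4) — !y4 is true.
  19. (!y2 || !y4) — !y4 is true.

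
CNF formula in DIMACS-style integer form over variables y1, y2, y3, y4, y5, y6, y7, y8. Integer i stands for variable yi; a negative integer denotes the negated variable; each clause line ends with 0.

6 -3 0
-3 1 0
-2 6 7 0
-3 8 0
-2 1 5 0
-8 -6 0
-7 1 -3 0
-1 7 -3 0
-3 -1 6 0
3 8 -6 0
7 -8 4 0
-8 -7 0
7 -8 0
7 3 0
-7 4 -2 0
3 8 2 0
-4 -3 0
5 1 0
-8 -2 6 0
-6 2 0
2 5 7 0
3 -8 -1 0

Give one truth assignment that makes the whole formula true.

y1=1, y2=1, y3=0, y4=1, y5=0, y6=0, y7=1, y8=0

Branch on y1: take y1 = True.
Set y2 = True and propagate.
Branch on y3: take y3 = False.
  then y7 is forced to True.
  then y8 is forced to False.
  then y6 is forced to False.
  then y4 is forced to True.
y5 is now unconstrained; take y5 = False.
Check each clause:
  1. {y6, ¬y3} — ¬y3 is true.
  2. {¬y3, y1} — y1 is true.
  3. {y6, ¬y2, y7} — y7 is true.
  4. {¬y3, y8} — ¬y3 is true.
  5. {y5, y1, ¬y2} — y1 is true.
  6. {¬y6, ¬y8} — ¬y8 is true.
  7. {¬y3, ¬y7, y1} — ¬y3 is true.
  8. {y7, ¬y1, ¬y3} — ¬y3 is true.
  9. {¬y1, y6, ¬y3} — ¬y3 is true.
  10. {¬y6, y8, y3} — ¬y6 is true.
  11. {y7, y4, ¬y8} — ¬y8 is true.
  12. {¬y8, ¬y7} — ¬y8 is true.
  13. {¬y8, y7} — ¬y8 is true.
  14. {y3, y7} — y7 is true.
  15. {¬y2, y4, ¬y7} — y4 is true.
  16. {y3, y2, y8} — y2 is true.
  17. {¬y4, ¬y3} — ¬y3 is true.
  18. {y1, y5} — y1 is true.
  19. {¬y8, y6, ¬y2} — ¬y8 is true.
  20. {y2, ¬y6} — ¬y6 is true.
  21. {y5, y2, y7} — y2 is true.
  22. {y3, ¬y1, ¬y8} — ¬y8 is true.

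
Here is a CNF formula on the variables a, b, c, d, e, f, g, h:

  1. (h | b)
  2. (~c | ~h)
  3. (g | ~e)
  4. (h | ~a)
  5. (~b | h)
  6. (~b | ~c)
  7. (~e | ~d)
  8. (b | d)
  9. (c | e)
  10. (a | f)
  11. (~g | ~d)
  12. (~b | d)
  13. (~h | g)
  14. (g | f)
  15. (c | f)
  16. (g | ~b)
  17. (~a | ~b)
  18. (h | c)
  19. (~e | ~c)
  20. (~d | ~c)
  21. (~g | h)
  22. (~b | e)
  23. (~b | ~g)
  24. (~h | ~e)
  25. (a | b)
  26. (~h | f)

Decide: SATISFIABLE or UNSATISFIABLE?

b = True:
  propagation gives h=True, c=False, e=True; an empty clause results — contradiction.
b = False:
  propagation gives h=True, c=False, d=True, e=False; an empty clause results — contradiction.
Every branch closes, so no satisfying assignment exists.

UNSATISFIABLE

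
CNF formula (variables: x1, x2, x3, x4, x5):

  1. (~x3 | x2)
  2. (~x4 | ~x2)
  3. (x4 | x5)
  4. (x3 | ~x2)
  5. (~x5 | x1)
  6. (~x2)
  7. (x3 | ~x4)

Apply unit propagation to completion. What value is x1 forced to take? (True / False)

(~x2) is a unit clause: x2 = False.
(x2 | ~x3): since x2 = False, the clause reduces to (~x3). x3 = False.
In (x3 | ~x4), x3 is now false; ~x4 must hold, so x4 = False.
(x4 | x5) with x4 = False leaves only x5, so x5 = True.
(~x5 | x1): since x5 = True, the clause reduces to (x1). x1 = True.

True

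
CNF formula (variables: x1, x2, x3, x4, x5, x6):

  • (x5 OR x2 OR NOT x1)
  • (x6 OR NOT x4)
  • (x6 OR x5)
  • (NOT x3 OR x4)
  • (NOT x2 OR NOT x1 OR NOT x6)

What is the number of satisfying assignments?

19

Case analysis on x6 and x1:
  x6=1, x1=1: remaining (x2,x3,x4,x5) ∈ {(0,0,0,1); (0,0,1,1); (0,1,1,1)} — 3.
  x6=1, x1=0: x2, x5 free; 3 ways for (x3,x4) × 2^2 = 12.
  x6=0, x1=1: remaining (x2,x3,x4,x5) ∈ {(0,0,0,1); (1,0,0,1)} — 2.
  x6=0, x1=0: remaining (x2,x3,x4,x5) ∈ {(0,0,0,1); (1,0,0,1)} — 2.
Total: 3 + 12 + 2 + 2 = 19.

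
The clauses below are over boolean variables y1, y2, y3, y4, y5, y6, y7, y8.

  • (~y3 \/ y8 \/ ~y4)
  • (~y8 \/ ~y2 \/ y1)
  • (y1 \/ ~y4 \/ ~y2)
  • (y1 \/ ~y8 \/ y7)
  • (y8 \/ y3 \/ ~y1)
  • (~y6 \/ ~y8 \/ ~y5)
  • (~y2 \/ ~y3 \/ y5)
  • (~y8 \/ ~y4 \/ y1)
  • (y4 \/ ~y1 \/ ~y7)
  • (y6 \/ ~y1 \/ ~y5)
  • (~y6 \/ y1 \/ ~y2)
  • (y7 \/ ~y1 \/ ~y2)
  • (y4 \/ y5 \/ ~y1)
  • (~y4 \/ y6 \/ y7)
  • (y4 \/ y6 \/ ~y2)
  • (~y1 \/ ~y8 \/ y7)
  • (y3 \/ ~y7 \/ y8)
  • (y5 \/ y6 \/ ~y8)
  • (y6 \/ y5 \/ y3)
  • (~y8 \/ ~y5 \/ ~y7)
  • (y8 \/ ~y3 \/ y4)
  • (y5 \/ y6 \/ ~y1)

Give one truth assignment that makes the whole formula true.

Pure literal: y2 appears only negated; assign y2 = False.
Try y1 = False.
Try y3 = False.
The remaining clauses are satisfied by y4 = False, y5 = True, y6 = True, y7 = False, y8 = False.

y1=False, y2=False, y3=False, y4=False, y5=True, y6=True, y7=False, y8=False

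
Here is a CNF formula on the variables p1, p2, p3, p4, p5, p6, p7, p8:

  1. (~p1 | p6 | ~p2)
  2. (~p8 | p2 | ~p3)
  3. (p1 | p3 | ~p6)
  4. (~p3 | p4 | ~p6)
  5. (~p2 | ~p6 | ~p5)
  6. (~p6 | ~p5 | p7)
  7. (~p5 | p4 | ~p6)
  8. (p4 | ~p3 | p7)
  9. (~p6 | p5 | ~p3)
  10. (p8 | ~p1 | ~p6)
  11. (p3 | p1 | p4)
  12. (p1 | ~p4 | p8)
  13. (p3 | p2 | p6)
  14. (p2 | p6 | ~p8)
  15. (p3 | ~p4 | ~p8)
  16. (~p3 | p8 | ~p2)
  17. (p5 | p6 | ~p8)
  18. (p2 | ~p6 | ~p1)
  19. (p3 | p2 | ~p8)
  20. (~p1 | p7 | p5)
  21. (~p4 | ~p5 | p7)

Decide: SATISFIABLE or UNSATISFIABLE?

p7 occurs only positively in the remaining clauses — set p7 = True.
Try p1 = False.
The remaining clauses are satisfied by p2 = False, p3 = True, p4 = False, p5 = True, p6 = False, p8 = False.
So p1=False  p2=False  p3=True  p4=False  p5=True  p6=False  p7=True  p8=False is a satisfying assignment.

SATISFIABLE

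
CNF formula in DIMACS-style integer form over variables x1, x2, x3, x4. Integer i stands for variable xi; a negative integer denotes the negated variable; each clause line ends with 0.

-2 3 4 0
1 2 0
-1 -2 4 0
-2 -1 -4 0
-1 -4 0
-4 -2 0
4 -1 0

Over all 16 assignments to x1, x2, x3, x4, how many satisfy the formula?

Satisfying assignments:
  x1=F x2=T x3=T x4=F
That's 1 in total.

1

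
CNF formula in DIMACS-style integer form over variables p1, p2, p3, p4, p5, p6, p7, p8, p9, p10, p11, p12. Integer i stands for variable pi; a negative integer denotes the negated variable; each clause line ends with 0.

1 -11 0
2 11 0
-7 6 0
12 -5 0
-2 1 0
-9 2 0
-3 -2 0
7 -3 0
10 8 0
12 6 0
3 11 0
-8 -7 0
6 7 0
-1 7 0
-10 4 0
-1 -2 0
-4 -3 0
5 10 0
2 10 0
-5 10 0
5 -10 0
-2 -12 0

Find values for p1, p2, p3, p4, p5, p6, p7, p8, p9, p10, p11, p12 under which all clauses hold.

p1 = 1, p2 = 0, p3 = 0, p4 = 1, p5 = 1, p6 = 1, p7 = 1, p8 = 0, p9 = 0, p10 = 1, p11 = 1, p12 = 1

Check each clause:
  1. {¬p11, p1} — p1 is true.
  2. {p2, p11} — p11 is true.
  3. {¬p7, p6} — p6 is true.
  4. {p12, ¬p5} — p12 is true.
  5. {p1, ¬p2} — p1 is true.
  6. {p2, ¬p9} — ¬p9 is true.
  7. {¬p3, ¬p2} — ¬p3 is true.
  8. {¬p3, p7} — ¬p3 is true.
  9. {p8, p10} — p10 is true.
  10. {p12, p6} — p12 is true.
  11. {p3, p11} — p11 is true.
  12. {¬p7, ¬p8} — ¬p8 is true.
  13. {p7, p6} — p6 is true.
  14. {p7, ¬p1} — p7 is true.
  15. {p4, ¬p10} — p4 is true.
  16. {¬p2, ¬p1} — ¬p2 is true.
  17. {¬p4, ¬p3} — ¬p3 is true.
  18. {p10, p5} — p10 is true.
  19. {p2, p10} — p10 is true.
  20. {p10, ¬p5} — p10 is true.
  21. {p5, ¬p10} — p5 is true.
  22. {¬p12, ¬p2} — ¬p2 is true.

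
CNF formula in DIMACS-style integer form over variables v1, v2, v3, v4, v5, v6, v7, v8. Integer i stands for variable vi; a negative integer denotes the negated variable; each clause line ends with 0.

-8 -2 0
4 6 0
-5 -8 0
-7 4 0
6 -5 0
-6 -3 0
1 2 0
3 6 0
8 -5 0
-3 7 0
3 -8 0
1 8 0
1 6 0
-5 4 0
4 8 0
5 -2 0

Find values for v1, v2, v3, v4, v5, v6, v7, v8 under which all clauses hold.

v1=T, v2=F, v3=T, v4=T, v5=F, v6=F, v7=T, v8=F

Pure literal: v1 appears only positively; assign v1 = True.
Pure literal: v4 appears only positively; assign v4 = True.
Try v2 = False.
The remaining clauses are satisfied by v3 = True, v5 = False, v6 = False, v7 = True, v8 = False.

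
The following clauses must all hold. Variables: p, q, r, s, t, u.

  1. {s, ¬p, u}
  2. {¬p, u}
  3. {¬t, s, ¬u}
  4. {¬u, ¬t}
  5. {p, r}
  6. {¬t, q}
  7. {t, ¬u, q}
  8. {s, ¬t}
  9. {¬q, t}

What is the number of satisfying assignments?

3

The models are:
  p=0 q=0 r=1 s=0 t=0 u=0
  p=0 q=0 r=1 s=1 t=0 u=0
  p=0 q=1 r=1 s=1 t=1 u=0
That's 3 in total.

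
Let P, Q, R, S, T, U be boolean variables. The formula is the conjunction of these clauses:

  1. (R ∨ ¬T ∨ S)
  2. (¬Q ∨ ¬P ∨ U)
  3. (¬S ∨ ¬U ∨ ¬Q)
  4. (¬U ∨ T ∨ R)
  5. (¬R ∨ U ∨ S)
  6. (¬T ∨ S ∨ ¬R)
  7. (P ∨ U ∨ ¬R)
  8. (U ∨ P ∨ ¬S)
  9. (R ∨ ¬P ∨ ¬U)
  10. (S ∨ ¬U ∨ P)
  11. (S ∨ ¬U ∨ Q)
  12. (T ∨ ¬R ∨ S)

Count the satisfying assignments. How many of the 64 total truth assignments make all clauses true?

Case analysis on U and S:
  U=1, S=1: 5 of the 16 assignments to (P,Q,R,T) work.
  U=1, S=0: a clause becomes empty — 0.
  U=0, S=1: remaining (P,Q,R,T) ∈ {(1,0,0,0); (1,0,0,1); (1,0,1,0); (1,0,1,1)} — 4.
  U=0, S=0: remaining (P,Q,R,T) ∈ {(0,0,0,0); (0,1,0,0); (1,0,0,0)} — 3.
Total: 5 + 0 + 4 + 3 = 12.

12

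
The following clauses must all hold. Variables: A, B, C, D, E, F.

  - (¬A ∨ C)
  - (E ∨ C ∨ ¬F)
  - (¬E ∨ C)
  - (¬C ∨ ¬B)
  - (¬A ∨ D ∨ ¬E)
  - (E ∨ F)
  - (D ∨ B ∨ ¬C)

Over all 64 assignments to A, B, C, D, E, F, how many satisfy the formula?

Satisfying assignments:
  A=0 B=0 C=1 D=1 E=0 F=1
  A=0 B=0 C=1 D=1 E=1 F=0
  A=0 B=0 C=1 D=1 E=1 F=1
  A=1 B=0 C=1 D=1 E=0 F=1
  A=1 B=0 C=1 D=1 E=1 F=0
  A=1 B=0 C=1 D=1 E=1 F=1
Count: 6.

6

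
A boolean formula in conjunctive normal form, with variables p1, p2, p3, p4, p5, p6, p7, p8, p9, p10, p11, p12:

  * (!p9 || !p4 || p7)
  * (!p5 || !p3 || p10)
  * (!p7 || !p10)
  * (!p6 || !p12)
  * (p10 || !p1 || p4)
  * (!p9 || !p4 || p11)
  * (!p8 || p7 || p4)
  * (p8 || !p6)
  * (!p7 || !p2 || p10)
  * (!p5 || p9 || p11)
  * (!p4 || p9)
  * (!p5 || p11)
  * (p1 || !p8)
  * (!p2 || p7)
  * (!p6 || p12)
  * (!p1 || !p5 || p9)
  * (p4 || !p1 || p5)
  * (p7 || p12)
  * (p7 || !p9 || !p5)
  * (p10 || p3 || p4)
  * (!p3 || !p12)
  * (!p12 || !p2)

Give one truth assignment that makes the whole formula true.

p1=True, p2=False, p3=False, p4=True, p5=False, p6=False, p7=True, p8=True, p9=True, p10=False, p11=True, p12=True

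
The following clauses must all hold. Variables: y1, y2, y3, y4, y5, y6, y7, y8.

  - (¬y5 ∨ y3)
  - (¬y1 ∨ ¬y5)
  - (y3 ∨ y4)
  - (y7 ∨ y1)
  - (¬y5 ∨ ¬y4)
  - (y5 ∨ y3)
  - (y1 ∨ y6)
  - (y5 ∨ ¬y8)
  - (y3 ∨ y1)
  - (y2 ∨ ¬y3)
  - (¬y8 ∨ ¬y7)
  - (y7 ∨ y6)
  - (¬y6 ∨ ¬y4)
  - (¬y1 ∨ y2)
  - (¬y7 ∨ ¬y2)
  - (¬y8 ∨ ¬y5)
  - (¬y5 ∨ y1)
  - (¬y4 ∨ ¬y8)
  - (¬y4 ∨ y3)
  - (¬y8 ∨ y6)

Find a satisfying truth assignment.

y1 = 1  y2 = 1  y3 = 1  y4 = 0  y5 = 0  y6 = 1  y7 = 0  y8 = 0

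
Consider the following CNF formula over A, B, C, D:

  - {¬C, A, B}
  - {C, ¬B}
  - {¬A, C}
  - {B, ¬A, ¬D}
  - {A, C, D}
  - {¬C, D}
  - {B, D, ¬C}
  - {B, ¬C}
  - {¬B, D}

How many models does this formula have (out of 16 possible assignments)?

The models are:
  A=0 B=0 C=0 D=1
  A=0 B=1 C=1 D=1
  A=1 B=1 C=1 D=1
That's 3 in total.

3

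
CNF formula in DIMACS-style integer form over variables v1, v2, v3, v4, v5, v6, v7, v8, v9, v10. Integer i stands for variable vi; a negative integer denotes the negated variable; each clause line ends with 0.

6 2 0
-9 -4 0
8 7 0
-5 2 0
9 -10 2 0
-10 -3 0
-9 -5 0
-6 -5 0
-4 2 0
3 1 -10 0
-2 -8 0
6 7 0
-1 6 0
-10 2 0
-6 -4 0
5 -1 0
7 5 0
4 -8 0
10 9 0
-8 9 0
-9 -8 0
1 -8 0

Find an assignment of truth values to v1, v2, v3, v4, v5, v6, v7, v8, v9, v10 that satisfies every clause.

v1=False, v2=False, v3=False, v4=False, v5=False, v6=True, v7=True, v8=False, v9=True, v10=False

Pure literal: v7 appears only positively; assign v7 = True.
Set v1 = False and propagate.
  then v8 is forced to False.
For the remaining variables, v2 = False, v3 = False, v4 = False, v5 = False, v6 = True, v9 = True, v10 = False works.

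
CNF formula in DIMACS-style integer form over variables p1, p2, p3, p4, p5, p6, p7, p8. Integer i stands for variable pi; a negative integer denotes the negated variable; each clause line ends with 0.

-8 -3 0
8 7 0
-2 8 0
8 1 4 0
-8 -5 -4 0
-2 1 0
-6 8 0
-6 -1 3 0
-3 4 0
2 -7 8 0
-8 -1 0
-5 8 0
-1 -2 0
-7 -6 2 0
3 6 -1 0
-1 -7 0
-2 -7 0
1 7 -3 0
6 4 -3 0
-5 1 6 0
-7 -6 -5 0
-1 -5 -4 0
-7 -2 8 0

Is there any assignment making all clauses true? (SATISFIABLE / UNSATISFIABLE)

Try p1 = False.
  then p2 is forced to False.
For the remaining variables, p3 = False, p4 = False, p5 = True, p6 = True, p7 = False, p8 = True works.
Every clause has at least one true literal under this assignment.
So p1=False, p2=False, p3=False, p4=False, p5=True, p6=True, p7=False, p8=True is a satisfying assignment.

SATISFIABLE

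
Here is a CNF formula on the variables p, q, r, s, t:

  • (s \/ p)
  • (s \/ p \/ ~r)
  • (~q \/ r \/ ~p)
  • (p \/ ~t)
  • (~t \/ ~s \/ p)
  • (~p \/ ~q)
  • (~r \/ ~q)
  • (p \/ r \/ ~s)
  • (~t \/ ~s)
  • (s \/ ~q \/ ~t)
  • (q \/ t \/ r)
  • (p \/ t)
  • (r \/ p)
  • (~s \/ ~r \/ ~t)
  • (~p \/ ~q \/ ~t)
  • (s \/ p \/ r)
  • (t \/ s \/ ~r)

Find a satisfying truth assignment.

Branch on p: take p = True.
  then q is forced to False.
Set r = True and propagate.
Set s = False and propagate.
  then t is forced to True.
Every clause has at least one true literal under this assignment.

p=T, q=F, r=T, s=F, t=T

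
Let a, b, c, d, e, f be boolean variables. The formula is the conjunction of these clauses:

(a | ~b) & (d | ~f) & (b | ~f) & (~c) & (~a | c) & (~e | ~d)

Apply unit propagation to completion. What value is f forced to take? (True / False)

(~c) is a unit clause: c = False.
In (~a | c), c is now false; ~a must hold, so a = False.
In (a | ~b), a is now false; ~b must hold, so b = False.
(~f | b): since b = False, the clause reduces to (~f). f = False.

False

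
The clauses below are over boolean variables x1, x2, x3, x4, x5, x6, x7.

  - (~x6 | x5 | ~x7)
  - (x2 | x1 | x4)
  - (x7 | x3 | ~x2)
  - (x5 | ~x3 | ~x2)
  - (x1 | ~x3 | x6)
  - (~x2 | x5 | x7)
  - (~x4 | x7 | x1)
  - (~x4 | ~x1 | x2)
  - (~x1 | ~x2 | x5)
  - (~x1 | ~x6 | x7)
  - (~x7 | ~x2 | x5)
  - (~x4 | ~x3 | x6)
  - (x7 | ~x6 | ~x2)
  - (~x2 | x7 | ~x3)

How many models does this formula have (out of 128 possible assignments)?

Split on x2, then x7.
  x2=T, x7=T: 13 of the 32 assignments to (x1,x3,x4,x5,x6) work.
  x2=T, x7=F: a clause becomes empty — 0.
  x2=F, x7=T: 10 of the 32 assignments to (x1,x3,x4,x5,x6) work.
  x2=F, x7=F: remaining (x1,x3,x4,x5,x6) ∈ {(T,F,F,F,F); (T,F,F,T,F); (T,T,F,F,F); (T,T,F,T,F)} — 4.
Total: 13 + 0 + 10 + 4 = 27.

27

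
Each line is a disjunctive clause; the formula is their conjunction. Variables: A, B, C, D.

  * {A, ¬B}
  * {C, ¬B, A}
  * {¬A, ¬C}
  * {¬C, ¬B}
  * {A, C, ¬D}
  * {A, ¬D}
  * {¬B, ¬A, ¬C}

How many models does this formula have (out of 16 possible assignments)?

6

Satisfying assignments:
  A=F B=F C=F D=F
  A=F B=F C=T D=F
  A=T B=F C=F D=F
  A=T B=F C=F D=T
  A=T B=T C=F D=F
  A=T B=T C=F D=T
Count: 6.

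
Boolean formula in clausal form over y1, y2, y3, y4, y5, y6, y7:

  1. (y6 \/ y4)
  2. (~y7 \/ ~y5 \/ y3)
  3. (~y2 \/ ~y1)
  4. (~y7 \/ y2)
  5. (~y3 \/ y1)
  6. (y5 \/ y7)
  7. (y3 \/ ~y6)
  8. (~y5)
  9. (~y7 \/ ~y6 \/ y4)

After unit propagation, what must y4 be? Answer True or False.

True

Unit clause (~y5) sets y5 = False.
(y7 \/ y5) with y5 = False leaves only y7, so y7 = True.
(~y7 \/ y2): since y7 = True, the clause reduces to (y2). y2 = True.
(~y1 \/ ~y2): since y2 = True, the clause reduces to (~y1). y1 = False.
From (y1 \/ ~y3) and y1 = False: y3 = False.
In (y3 \/ ~y6), y3 is now false; ~y6 must hold, so y6 = False.
(y4 \/ y6) with y6 = False leaves only y4, so y4 = True.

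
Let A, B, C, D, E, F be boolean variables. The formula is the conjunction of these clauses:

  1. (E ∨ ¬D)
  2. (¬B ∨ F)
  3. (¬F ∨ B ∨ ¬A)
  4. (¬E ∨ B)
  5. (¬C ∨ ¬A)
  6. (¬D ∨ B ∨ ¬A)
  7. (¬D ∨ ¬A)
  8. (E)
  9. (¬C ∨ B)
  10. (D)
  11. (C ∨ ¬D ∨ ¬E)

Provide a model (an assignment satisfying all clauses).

A=F, B=T, C=T, D=T, E=T, F=T

Check each clause:
  1. (E ∨ ¬D) — E is true.
  2. (¬B ∨ F) — F is true.
  3. (¬A ∨ B ∨ ¬F) — B is true.
  4. (B ∨ ¬E) — B is true.
  5. (¬A ∨ ¬C) — ¬A is true.
  6. (B ∨ ¬D ∨ ¬A) — B is true.
  7. (¬A ∨ ¬D) — ¬A is true.
  8. (E) — E is true.
  9. (¬C ∨ B) — B is true.
  10. (D) — D is true.
  11. (C ∨ ¬E ∨ ¬D) — C is true.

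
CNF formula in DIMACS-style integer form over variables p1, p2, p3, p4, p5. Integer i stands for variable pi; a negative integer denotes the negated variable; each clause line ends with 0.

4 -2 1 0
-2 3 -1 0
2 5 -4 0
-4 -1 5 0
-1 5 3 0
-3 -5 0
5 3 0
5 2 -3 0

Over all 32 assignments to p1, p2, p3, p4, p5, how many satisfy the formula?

The models are:
  p1=0 p2=0 p3=0 p4=0 p5=1
  p1=0 p2=0 p3=0 p4=1 p5=1
  p1=0 p2=1 p3=0 p4=1 p5=1
  p1=0 p2=1 p3=1 p4=1 p5=0
  p1=1 p2=0 p3=0 p4=0 p5=1
  p1=1 p2=0 p3=0 p4=1 p5=1
  p1=1 p2=1 p3=1 p4=0 p5=0
That's 7 in total.

7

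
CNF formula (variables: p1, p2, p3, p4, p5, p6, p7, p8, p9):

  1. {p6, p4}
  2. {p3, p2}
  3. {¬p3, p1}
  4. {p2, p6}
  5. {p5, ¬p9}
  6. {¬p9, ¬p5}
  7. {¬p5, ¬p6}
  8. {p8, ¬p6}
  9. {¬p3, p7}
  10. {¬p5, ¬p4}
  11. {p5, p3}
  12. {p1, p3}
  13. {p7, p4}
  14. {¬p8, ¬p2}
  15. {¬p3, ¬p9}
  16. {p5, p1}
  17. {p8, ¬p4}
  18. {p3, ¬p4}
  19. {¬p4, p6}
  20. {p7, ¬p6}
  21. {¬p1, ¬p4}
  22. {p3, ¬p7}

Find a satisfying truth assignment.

p1=True, p2=False, p3=True, p4=False, p5=False, p6=True, p7=True, p8=True, p9=False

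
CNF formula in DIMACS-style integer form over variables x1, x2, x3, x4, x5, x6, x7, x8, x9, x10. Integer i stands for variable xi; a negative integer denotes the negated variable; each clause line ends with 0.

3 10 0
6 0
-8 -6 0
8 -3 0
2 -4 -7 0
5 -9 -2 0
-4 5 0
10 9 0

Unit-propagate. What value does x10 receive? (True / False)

(x6) stands alone — x6 = True.
(NOT x6 OR NOT x8): since x6 = True, the clause reduces to (NOT x8). x8 = False.
From (NOT x3 OR x8) and x8 = False: x3 = False.
(x10 OR x3) with x3 = False leaves only x10, so x10 = True.

True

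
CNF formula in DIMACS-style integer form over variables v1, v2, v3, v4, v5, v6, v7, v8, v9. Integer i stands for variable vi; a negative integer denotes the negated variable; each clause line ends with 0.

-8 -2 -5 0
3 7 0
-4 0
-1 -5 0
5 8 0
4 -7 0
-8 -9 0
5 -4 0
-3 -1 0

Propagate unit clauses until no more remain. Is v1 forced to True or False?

False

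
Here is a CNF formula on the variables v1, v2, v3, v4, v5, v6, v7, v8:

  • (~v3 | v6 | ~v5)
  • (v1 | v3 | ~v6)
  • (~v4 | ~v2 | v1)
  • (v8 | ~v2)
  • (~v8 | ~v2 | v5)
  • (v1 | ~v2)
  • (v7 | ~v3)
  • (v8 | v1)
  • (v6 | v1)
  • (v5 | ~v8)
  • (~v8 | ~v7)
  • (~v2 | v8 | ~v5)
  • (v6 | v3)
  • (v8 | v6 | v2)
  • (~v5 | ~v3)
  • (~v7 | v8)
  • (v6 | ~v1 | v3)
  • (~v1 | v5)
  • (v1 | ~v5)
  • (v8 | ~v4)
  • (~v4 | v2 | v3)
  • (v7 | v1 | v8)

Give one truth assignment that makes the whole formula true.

v1=True  v2=True  v3=False  v4=False  v5=True  v6=True  v7=False  v8=True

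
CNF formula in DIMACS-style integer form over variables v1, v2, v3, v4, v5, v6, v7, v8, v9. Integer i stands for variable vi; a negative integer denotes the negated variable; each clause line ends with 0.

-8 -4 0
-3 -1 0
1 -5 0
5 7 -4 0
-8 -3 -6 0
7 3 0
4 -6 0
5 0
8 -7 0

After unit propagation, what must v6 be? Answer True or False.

False

(v5) is a unit clause: v5 = True.
(v1 ∨ ¬v5) with v5 = True leaves only v1, so v1 = True.
(¬v3 ∨ ¬v1): since v1 = True, the clause reduces to (¬v3). v3 = False.
(v7 ∨ v3): since v3 = False, the clause reduces to (v7). v7 = True.
In (¬v7 ∨ v8), ¬v7 is now false; v8 must hold, so v8 = True.
(¬v8 ∨ ¬v4) with v8 = True leaves only ¬v4, so v4 = False.
(v4 ∨ ¬v6) with v4 = False leaves only ¬v6, so v6 = False.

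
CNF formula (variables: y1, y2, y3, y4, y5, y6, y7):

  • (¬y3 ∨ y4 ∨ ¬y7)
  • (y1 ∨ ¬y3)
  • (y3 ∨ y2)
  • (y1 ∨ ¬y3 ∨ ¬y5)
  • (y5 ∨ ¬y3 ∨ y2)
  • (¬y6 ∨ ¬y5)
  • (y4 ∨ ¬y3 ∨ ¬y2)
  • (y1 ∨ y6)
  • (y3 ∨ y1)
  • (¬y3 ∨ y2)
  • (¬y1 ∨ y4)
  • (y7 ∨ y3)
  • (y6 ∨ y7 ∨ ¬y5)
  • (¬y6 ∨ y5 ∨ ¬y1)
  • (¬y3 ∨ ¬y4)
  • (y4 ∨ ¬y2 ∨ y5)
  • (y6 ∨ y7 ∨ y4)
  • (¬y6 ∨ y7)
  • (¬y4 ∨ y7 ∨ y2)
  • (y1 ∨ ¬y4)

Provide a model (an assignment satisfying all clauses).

Set y1 = True and propagate.
  then y4 is forced to True.
  then y3 is forced to False.
  then y2 is forced to True.
  then y7 is forced to True.
Try y5 = True.
  then y6 is forced to False.
Every clause has at least one true literal under this assignment.
Check each clause:
  1. (¬y3 ∨ ¬y7 ∨ y4) — y4 is true.
  2. (¬y3 ∨ y1) — y1 is true.
  3. (y3 ∨ y2) — y2 is true.
  4. (¬y3 ∨ y1 ∨ ¬y5) — y1 is true.
  5. (y5 ∨ y2 ∨ ¬y3) — y2 is true.
  6. (¬y5 ∨ ¬y6) — ¬y6 is true.
  7. (y4 ∨ ¬y2 ∨ ¬y3) — y4 is true.
  8. (y1 ∨ y6) — y1 is true.
  9. (y1 ∨ y3) — y1 is true.
  10. (y2 ∨ ¬y3) — y2 is true.
  11. (¬y1 ∨ y4) — y4 is true.
  12. (y3 ∨ y7) — y7 is true.
  13. (y7 ∨ ¬y5 ∨ y6) — y7 is true.
  14. (y5 ∨ ¬y6 ∨ ¬y1) — ¬y6 is true.
  15. (¬y4 ∨ ¬y3) — ¬y3 is true.
  16. (¬y2 ∨ y4 ∨ y5) — y4 is true.
  17. (y4 ∨ y7 ∨ y6) — y4 is true.
  18. (¬y6 ∨ y7) — ¬y6 is true.
  19. (y7 ∨ y2 ∨ ¬y4) — y2 is true.
  20. (y1 ∨ ¬y4) — y1 is true.

y1=T, y2=T, y3=F, y4=T, y5=T, y6=F, y7=T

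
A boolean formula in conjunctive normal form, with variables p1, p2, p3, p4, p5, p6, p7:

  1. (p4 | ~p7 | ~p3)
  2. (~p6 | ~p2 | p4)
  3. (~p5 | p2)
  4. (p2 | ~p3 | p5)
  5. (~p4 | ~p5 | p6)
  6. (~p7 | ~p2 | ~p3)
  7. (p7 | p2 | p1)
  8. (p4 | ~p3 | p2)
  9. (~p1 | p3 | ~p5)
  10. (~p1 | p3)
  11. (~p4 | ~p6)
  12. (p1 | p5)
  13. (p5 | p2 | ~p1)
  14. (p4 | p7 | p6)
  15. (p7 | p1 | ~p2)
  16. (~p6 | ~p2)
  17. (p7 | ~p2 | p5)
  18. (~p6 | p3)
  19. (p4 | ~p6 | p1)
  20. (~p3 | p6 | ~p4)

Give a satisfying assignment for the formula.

p1=False, p2=True, p3=False, p4=False, p5=True, p6=False, p7=True

Check each clause:
  1. (~p7 | p4 | ~p3) — ~p3 is true.
  2. (~p2 | p4 | ~p6) — ~p6 is true.
  3. (~p5 | p2) — p2 is true.
  4. (~p3 | p5 | p2) — ~p3 is true.
  5. (p6 | ~p5 | ~p4) — ~p4 is true.
  6. (~p2 | ~p7 | ~p3) — ~p3 is true.
  7. (p7 | p1 | p2) — p2 is true.
  8. (~p3 | p2 | p4) — p2 is true.
  9. (p3 | ~p5 | ~p1) — ~p1 is true.
  10. (~p1 | p3) — ~p1 is true.
  11. (~p4 | ~p6) — ~p6 is true.
  12. (p5 | p1) — p5 is true.
  13. (p5 | ~p1 | p2) — p2 is true.
  14. (p7 | p6 | p4) — p7 is true.
  15. (p1 | ~p2 | p7) — p7 is true.
  16. (~p6 | ~p2) — ~p6 is true.
  17. (p7 | ~p2 | p5) — p5 is true.
  18. (p3 | ~p6) — ~p6 is true.
  19. (p4 | p1 | ~p6) — ~p6 is true.
  20. (~p3 | ~p4 | p6) — ~p4 is true.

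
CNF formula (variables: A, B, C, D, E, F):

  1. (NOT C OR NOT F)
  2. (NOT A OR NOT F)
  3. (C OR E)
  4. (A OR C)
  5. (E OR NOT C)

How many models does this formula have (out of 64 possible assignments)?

Split on C, then A.
  C=1, A=1: remaining (B,D,E,F) ∈ {(0,0,1,0); (0,1,1,0); (1,0,1,0); (1,1,1,0)} — 4.
  C=1, A=0: remaining (B,D,E,F) ∈ {(0,0,1,0); (0,1,1,0); (1,0,1,0); (1,1,1,0)} — 4.
  C=0, A=1: remaining (B,D,E,F) ∈ {(0,0,1,0); (0,1,1,0); (1,0,1,0); (1,1,1,0)} — 4.
  C=0, A=0: a clause becomes empty — 0.
Total: 4 + 4 + 4 + 0 = 12.

12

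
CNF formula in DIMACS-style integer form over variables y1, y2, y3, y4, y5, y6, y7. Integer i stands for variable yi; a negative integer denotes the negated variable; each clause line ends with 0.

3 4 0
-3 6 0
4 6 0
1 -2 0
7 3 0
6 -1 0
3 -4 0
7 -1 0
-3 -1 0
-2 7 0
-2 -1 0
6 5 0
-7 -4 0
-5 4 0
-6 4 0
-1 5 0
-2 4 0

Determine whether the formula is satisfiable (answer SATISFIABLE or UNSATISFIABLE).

SATISFIABLE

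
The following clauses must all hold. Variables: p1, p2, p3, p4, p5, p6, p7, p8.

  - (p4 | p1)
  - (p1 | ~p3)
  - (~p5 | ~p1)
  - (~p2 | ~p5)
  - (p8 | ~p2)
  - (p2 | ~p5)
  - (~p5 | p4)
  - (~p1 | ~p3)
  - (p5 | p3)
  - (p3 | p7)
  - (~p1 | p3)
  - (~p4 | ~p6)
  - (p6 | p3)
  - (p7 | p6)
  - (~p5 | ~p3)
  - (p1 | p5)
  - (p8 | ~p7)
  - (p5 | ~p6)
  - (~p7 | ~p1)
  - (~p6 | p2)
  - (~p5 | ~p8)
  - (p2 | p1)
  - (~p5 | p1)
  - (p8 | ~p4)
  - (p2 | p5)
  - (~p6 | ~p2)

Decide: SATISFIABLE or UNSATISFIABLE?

p5 = True:
  propagation gives p1=False; an empty clause results — contradiction.
p5 = False:
  propagation gives p3=True, p1=True; an empty clause results — contradiction.
Every branch closes, so no satisfying assignment exists.

UNSATISFIABLE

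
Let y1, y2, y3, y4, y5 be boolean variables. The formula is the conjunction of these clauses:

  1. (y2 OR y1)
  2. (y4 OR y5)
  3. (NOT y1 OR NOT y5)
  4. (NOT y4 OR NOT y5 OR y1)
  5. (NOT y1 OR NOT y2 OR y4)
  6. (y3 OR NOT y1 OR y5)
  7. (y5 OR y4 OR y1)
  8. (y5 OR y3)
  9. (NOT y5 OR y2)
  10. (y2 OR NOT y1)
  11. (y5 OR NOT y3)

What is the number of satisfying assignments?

2

The models are:
  y1=0 y2=1 y3=0 y4=0 y5=1
  y1=0 y2=1 y3=1 y4=0 y5=1
That's 2 in total.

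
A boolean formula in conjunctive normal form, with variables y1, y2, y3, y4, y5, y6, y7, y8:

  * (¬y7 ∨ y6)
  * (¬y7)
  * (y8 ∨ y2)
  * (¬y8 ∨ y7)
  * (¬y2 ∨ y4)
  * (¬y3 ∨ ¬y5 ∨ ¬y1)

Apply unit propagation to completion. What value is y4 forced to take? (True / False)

True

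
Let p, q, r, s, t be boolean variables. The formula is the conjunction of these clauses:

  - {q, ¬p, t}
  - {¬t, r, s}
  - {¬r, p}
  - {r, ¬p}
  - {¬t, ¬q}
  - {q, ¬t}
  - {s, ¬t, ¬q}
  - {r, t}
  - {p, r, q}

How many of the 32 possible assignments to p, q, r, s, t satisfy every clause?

Satisfying assignments:
  p=T q=T r=T s=F t=F
  p=T q=T r=T s=T t=F
That's 2 in total.

2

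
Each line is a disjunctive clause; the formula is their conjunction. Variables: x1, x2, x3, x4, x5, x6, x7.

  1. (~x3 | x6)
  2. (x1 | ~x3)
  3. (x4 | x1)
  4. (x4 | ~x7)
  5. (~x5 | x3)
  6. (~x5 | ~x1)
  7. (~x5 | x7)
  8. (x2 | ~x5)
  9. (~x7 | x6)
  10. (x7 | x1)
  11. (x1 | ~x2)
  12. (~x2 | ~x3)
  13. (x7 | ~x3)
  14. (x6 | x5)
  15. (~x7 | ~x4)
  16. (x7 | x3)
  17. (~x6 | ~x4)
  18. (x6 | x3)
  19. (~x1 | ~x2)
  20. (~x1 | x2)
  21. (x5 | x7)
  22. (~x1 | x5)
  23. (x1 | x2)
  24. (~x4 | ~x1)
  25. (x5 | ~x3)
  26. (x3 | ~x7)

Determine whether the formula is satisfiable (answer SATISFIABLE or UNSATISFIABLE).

x1 = True:
  propagation gives x5=False; an empty clause results — contradiction.
x1 = False:
  propagation gives x3=False, x4=True, x5=False, x7=True; an empty clause results — contradiction.
Every branch closes, so no satisfying assignment exists.

UNSATISFIABLE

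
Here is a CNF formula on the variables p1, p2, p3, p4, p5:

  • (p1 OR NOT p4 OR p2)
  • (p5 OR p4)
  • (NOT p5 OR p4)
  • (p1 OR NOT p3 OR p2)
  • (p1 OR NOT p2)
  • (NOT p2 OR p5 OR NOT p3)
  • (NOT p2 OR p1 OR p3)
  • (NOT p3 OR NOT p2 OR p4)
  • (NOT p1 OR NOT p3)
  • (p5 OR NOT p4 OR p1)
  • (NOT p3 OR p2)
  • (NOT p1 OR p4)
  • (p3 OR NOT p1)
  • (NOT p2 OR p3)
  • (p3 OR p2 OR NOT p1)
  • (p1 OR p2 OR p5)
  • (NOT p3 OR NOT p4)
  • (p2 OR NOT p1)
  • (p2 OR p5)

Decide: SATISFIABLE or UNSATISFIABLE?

UNSATISFIABLE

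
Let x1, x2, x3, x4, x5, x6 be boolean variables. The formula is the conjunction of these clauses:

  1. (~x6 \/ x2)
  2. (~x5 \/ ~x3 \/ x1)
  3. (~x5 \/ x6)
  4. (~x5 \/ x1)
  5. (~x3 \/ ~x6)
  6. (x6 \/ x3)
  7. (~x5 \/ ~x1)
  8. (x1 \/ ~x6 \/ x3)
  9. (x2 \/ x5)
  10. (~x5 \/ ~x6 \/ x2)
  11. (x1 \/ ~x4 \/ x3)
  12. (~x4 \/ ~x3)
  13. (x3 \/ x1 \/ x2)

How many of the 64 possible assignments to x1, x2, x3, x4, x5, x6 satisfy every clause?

Satisfying assignments:
  x1=F x2=T x3=T x4=F x5=F x6=F
  x1=T x2=T x3=F x4=F x5=F x6=T
  x1=T x2=T x3=F x4=T x5=F x6=T
  x1=T x2=T x3=T x4=F x5=F x6=F
That's 4 in total.

4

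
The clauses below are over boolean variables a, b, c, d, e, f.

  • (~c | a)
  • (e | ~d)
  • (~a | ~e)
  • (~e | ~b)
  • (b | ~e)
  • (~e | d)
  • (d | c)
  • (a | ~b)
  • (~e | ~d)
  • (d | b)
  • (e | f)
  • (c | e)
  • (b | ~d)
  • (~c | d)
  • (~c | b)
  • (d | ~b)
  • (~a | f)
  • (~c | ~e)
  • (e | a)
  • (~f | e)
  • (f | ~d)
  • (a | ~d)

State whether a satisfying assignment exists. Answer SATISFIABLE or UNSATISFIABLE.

UNSATISFIABLE

e = True:
  propagation gives a=False, c=False, b=False; an empty clause results — contradiction.
e = False:
  propagation gives d=False, c=True; an empty clause results — contradiction.
Every branch closes, so no satisfying assignment exists.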